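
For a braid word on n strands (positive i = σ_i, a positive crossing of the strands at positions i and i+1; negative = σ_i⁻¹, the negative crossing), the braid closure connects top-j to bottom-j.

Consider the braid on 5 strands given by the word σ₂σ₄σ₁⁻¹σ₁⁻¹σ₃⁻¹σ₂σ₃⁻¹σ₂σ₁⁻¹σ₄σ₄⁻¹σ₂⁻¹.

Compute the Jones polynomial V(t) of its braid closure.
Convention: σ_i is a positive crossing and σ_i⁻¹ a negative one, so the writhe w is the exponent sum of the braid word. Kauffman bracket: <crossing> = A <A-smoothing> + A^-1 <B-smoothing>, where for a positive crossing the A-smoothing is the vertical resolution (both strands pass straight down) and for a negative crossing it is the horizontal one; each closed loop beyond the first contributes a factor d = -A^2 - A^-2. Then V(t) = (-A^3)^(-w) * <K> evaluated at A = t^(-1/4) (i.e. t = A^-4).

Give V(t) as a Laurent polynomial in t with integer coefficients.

The presented braid s2 s4 s1^-1 s1^-1 s3^-1 s2 s3^-1 s2 s1^-1 s4 s4^-1 s2^-1 on 5 strands reduces by inverse Markov moves (closure unchanged at each step):
  Deconjugate: the word is γ·β·γ⁻¹ with γ = s2 (prefix) and γ⁻¹ = s2^-1 (suffix); strip both.
  Deconjugate: the word is γ·β·γ⁻¹ with γ = s4 (prefix) and γ⁻¹ = s4^-1 (suffix); strip both.
  Destabilize: the word has the form β·s4 where s4 occurs only as the final letter (β ∈ B_4); drop it and the last strand → 4 strands.
Reduced to β = s1^-1 s1^-1 s3^-1 s2 s3^-1 s2 s1^-1 on 4 strands, 7 crossings.
Compute on β:
Braid: s1^-1 s1^-1 s3^-1 s2 s3^-1 s2 s1^-1 on 4 strands, 7 crossings.
Writhe w = (#positive) - (#negative) = 2 - 5 = -3.
Computing the Kauffman bracket via state sum. There are 2^7 = 128 states.
Each crossing splits two ways (0=vertical, 1=horizontal). The state's weight is A^(#A-smoothings - #B-smoothings) * d^(loops - 1).
Tabulate the states by total A-exponent and number of loops L (A-exp: L × count):
  A^7: L=5 ×1
  A^5: L=4 ×7
  A^3: L=3 ×20, L=5 ×1
  A^1: L=2 ×27, L=4 ×8
  A^-1: L=1 ×15, L=3 ×19, L=5 ×1
  A^-3: L=2 ×17, L=4 ×4
  A^-5: L=3 ×7
  A^-7: L=4 ×1
Each group contributes A^e * Σ count * d^(L-1):
Powers of d = -A^2 - A^-2: d^2 = A^4 + 2 + A^-4; d^3 = -A^6 - 3*A^2 - 3*A^-2 - A^-6; d^4 = A^8 + 4*A^4 + 6 + 4*A^-4 + A^-8.
  A^7 * (d^4) = A^15 + 4*A^11 + 6*A^7 + 4*A^3 + A^-1
  A^5 * (7*d^3) = -7*A^11 - 21*A^7 - 21*A^3 - 7*A^-1
  A^3 * (20*d^2 + d^4) = A^11 + 24*A^7 + 46*A^3 + 24*A^-1 + A^-5
  A^1 * (27*d + 8*d^3) = -8*A^7 - 51*A^3 - 51*A^-1 - 8*A^-5
  A^-1 * (15 + 19*d^2 + d^4) = A^7 + 23*A^3 + 59*A^-1 + 23*A^-5 + A^-9
  A^-3 * (17*d + 4*d^3) = -4*A^3 - 29*A^-1 - 29*A^-5 - 4*A^-9
  A^-5 * (7*d^2) = 7*A^-1 + 14*A^-5 + 7*A^-9
  A^-7 * (d^3) = -A^-1 - 3*A^-5 - 3*A^-9 - A^-13
Summing the groups: <K> = A^15 - 2*A^11 + 2*A^7 - 3*A^3 + 3*A^-1 - 2*A^-5 + A^-9 - A^-13
Normalise by the writhe: (-A^3)^(-w) = (-A^3)^(3) = -A^9, so f(A) = -A^9 * <K> = -A^24 + 2*A^20 - 2*A^16 + 3*A^12 - 3*A^8 + 2*A^4 - 1 + A^-4.
Substitute A = t^(-1/4), i.e. A^e → t^(-e/4): V(t) = t - 1 + 2*t^-1 - 3*t^-2 + 3*t^-3 - 2*t^-4 + 2*t^-5 - t^-6

Answer: t - 1 + 2*t^-1 - 3*t^-2 + 3*t^-3 - 2*t^-4 + 2*t^-5 - t^-6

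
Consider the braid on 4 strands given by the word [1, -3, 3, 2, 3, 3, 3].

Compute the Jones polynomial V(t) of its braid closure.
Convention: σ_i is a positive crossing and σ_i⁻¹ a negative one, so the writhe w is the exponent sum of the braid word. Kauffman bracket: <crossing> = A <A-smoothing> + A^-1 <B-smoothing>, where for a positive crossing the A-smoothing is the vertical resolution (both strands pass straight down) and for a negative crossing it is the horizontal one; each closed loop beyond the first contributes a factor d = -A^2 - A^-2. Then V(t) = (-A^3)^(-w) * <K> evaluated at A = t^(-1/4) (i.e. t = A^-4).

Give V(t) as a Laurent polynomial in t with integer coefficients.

First cancel adjacent σ_i σ_i⁻¹ pairs (Reidemeister II — same braid, same closure): s1 s3^-1 s3 s2 s3 s3 s3 → s1 s2 s3 s3 s3.
Braid: s1 s2 s3 s3 s3 on 4 strands, 5 crossings.
Writhe w = (#positive) - (#negative) = 5 - 0 = 5.
Computing the Kauffman bracket via state sum. There are 2^5 = 32 states.
Each crossing splits two ways (0=vertical, 1=horizontal). The state's weight is A^(#A-smoothings - #B-smoothings) * d^(loops - 1).
  state 00000: A-exp=+5, loops=4, term = A^5 * d^3
  state 00001: A-exp=+3, loops=3, term = A^3 * d^2
  state 00010: A-exp=+3, loops=3, term = A^3 * d^2
  state 00011: A-exp=+1, loops=4, term = A^1 * d^3
  state 00100: A-exp=+3, loops=3, term = A^3 * d^2
  state 00101: A-exp=+1, loops=4, term = A^1 * d^3
  state 00110: A-exp=+1, loops=4, term = A^1 * d^3
  state 00111: A-exp=-1, loops=5, term = A^-1 * d^4
  state 01000: A-exp=+3, loops=3, term = A^3 * d^2
  state 01001: A-exp=+1, loops=2, term = A^1 * d^1
  state 01010: A-exp=+1, loops=2, term = A^1 * d^1
  state 01011: A-exp=-1, loops=3, term = A^-1 * d^2
  state 01100: A-exp=+1, loops=2, term = A^1 * d^1
  state 01101: A-exp=-1, loops=3, term = A^-1 * d^2
  state 01110: A-exp=-1, loops=3, term = A^-1 * d^2
  state 01111: A-exp=-3, loops=4, term = A^-3 * d^3
  state 10000: A-exp=+3, loops=3, term = A^3 * d^2
  state 10001: A-exp=+1, loops=2, term = A^1 * d^1
  state 10010: A-exp=+1, loops=2, term = A^1 * d^1
  state 10011: A-exp=-1, loops=3, term = A^-1 * d^2
  state 10100: A-exp=+1, loops=2, term = A^1 * d^1
  state 10101: A-exp=-1, loops=3, term = A^-1 * d^2
  state 10110: A-exp=-1, loops=3, term = A^-1 * d^2
  state 10111: A-exp=-3, loops=4, term = A^-3 * d^3
  state 11000: A-exp=+1, loops=2, term = A^1 * d^1
  state 11001: A-exp=-1, loops=1, term = A^-1 * d^0
  state 11010: A-exp=-1, loops=1, term = A^-1 * d^0
  state 11011: A-exp=-3, loops=2, term = A^-3 * d^1
  state 11100: A-exp=-1, loops=1, term = A^-1 * d^0
  state 11101: A-exp=-3, loops=2, term = A^-3 * d^1
  state 11110: A-exp=-3, loops=2, term = A^-3 * d^1
  state 11111: A-exp=-5, loops=3, term = A^-5 * d^2
Collect the terms by A-exponent (count of states per loop number):
Powers of d = -A^2 - A^-2: d^2 = A^4 + 2 + A^-4; d^3 = -A^6 - 3*A^2 - 3*A^-2 - A^-6; d^4 = A^8 + 4*A^4 + 6 + 4*A^-4 + A^-8.
  A^5 * (d^3) = -A^11 - 3*A^7 - 3*A^3 - A^-1
  A^3 * (5*d^2) = 5*A^7 + 10*A^3 + 5*A^-1
  A^1 * (7*d + 3*d^3) = -3*A^7 - 16*A^3 - 16*A^-1 - 3*A^-5
  A^-1 * (3 + 6*d^2 + d^4) = A^7 + 10*A^3 + 21*A^-1 + 10*A^-5 + A^-9
  A^-3 * (3*d + 2*d^3) = -2*A^3 - 9*A^-1 - 9*A^-5 - 2*A^-9
  A^-5 * (d^2) = A^-1 + 2*A^-5 + A^-9
Summing the groups: <K> = -A^11 - A^3 + A^-1
Normalise by the writhe: (-A^3)^(-w) = (-A^3)^(-5) = -A^-15, so f(A) = -A^-15 * <K> = A^-4 + A^-12 - A^-16.
Substitute A = t^(-1/4), i.e. A^e → t^(-e/4): V(t) = -t^4 + t^3 + t

Answer: -t^4 + t^3 + t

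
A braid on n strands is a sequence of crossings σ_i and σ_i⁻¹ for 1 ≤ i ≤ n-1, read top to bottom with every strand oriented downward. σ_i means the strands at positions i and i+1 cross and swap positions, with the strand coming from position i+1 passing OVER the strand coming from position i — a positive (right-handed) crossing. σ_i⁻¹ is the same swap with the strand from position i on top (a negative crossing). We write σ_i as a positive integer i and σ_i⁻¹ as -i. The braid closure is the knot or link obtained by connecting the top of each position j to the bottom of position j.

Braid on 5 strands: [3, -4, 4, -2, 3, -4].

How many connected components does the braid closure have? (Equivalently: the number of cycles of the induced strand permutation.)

3

Derivation:
Track the strand permutation on 5 strands, starting from identity.
  step 1: s3 swaps positions 3,4 -> [1 2 4 3 5]
  step 2: s4^-1 swaps positions 4,5 -> [1 2 4 5 3]
  step 3: s4 swaps positions 4,5 -> [1 2 4 3 5]
  step 4: s2^-1 swaps positions 2,3 -> [1 4 2 3 5]
  step 5: s3 swaps positions 3,4 -> [1 4 3 2 5]
  step 6: s4^-1 swaps positions 4,5 -> [1 4 3 5 2]
Final permutation (position -> original strand): [1 4 3 5 2]
Closure components = cycle count of this permutation = 3.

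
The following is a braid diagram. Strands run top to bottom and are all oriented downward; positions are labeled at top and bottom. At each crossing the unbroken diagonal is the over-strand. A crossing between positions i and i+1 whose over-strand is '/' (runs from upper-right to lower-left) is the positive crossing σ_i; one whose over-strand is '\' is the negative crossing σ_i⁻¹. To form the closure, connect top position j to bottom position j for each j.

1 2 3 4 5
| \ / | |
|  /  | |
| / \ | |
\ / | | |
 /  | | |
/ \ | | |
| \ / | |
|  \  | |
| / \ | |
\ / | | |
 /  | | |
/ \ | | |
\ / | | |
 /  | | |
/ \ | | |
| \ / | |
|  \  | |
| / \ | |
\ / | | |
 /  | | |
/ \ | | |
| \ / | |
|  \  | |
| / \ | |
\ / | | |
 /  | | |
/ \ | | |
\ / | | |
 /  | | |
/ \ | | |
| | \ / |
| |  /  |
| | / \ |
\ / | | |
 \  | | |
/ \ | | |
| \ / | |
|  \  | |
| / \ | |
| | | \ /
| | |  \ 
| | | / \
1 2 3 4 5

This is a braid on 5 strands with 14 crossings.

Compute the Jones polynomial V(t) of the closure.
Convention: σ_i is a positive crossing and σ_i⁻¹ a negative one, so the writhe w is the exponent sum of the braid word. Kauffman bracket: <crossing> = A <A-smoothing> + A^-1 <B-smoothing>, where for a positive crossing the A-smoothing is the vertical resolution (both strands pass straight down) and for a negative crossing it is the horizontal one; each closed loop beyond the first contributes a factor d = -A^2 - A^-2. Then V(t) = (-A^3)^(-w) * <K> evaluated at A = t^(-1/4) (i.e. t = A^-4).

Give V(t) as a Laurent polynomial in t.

-t^6 + 3*t^5 - 5*t^4 + 6*t^3 - 6*t^2 + 6*t - 4 + 3*t^-1 - t^-2

Derivation:
Reading the diagram top to bottom ('/'-over between positions i,i+1 = s_i, '\'-over = s_i^-1): braid word = s2 s1 s2^-1 s1 s1 s2^-1 s1 s2^-1 s1 s1 s3 s1^-1 s2^-1 s4^-1.
The presented braid s2 s1 s2^-1 s1 s1 s2^-1 s1 s2^-1 s1 s1 s3 s1^-1 s2^-1 s4^-1 on 5 strands reduces by inverse Markov moves (closure unchanged at each step):
  Destabilize: the word has the form β·s4^-1 where s4^-1 occurs only as the final letter (β ∈ B_4); drop it and the last strand → 4 strands.
  Deconjugate: the word is γ·β·γ⁻¹ with γ = s2 s1 (prefix) and γ⁻¹ = s1^-1 s2^-1 (suffix); strip both.
  Destabilize: the word has the form β·s3 where s3 occurs only as the final letter (β ∈ B_3); drop it and the last strand → 3 strands.
Reduced to β = s2^-1 s1 s1 s2^-1 s1 s2^-1 s1 s1 on 3 strands, 8 crossings.
Compute on β:
Braid: s2^-1 s1 s1 s2^-1 s1 s2^-1 s1 s1 on 3 strands, 8 crossings.
Writhe w = (#positive) - (#negative) = 5 - 3 = 2.
State-sum expansion of <K>. There are 2^8 = 256 states.
Each crossing splits two ways (0=vertical, 1=horizontal). The state's weight is A^(#A-smoothings - #B-smoothings) * d^(loops - 1).
Tabulate the states by total A-exponent and number of loops L (A-exp: L × count):
  A^8: L=4 ×1
  A^6: L=3 ×8
  A^4: L=2 ×26, L=4 ×2
  A^2: L=1 ×35, L=3 ×21
  A^0: L=2 ×63, L=4 ×7
  A^-2: L=3 ×55, L=5 ×1
  A^-4: L=4 ×28
  A^-6: L=5 ×8
  A^-8: L=6 ×1
Each group contributes A^e * Σ count * d^(L-1):
Powers of d = -A^2 - A^-2: d^2 = A^4 + 2 + A^-4; d^3 = -A^6 - 3*A^2 - 3*A^-2 - A^-6; d^4 = A^8 + 4*A^4 + 6 + 4*A^-4 + A^-8; d^5 = -A^10 - 5*A^6 - 10*A^2 - 10*A^-2 - 5*A^-6 - A^-10.
  A^8 * (d^3) = -A^14 - 3*A^10 - 3*A^6 - A^2
  A^6 * (8*d^2) = 8*A^10 + 16*A^6 + 8*A^2
  A^4 * (26*d + 2*d^3) = -2*A^10 - 32*A^6 - 32*A^2 - 2*A^-2
  A^2 * (35 + 21*d^2) = 21*A^6 + 77*A^2 + 21*A^-2
  A^0 * (63*d + 7*d^3) = -7*A^6 - 84*A^2 - 84*A^-2 - 7*A^-6
  A^-2 * (55*d^2 + d^4) = A^6 + 59*A^2 + 116*A^-2 + 59*A^-6 + A^-10
  A^-4 * (28*d^3) = -28*A^2 - 84*A^-2 - 84*A^-6 - 28*A^-10
  A^-6 * (8*d^4) = 8*A^2 + 32*A^-2 + 48*A^-6 + 32*A^-10 + 8*A^-14
  A^-8 * (d^5) = -A^2 - 5*A^-2 - 10*A^-6 - 10*A^-10 - 5*A^-14 - A^-18
Summing the groups: <K> = -A^14 + 3*A^10 - 4*A^6 + 6*A^2 - 6*A^-2 + 6*A^-6 - 5*A^-10 + 3*A^-14 - A^-18
Normalise by the writhe: (-A^3)^(-w) = (-A^3)^(-2) = A^-6, so f(A) = A^-6 * <K> = -A^8 + 3*A^4 - 4 + 6*A^-4 - 6*A^-8 + 6*A^-12 - 5*A^-16 + 3*A^-20 - A^-24.
Substitute A = t^(-1/4), i.e. A^e → t^(-e/4): V(t) = -t^6 + 3*t^5 - 5*t^4 + 6*t^3 - 6*t^2 + 6*t - 4 + 3*t^-1 - t^-2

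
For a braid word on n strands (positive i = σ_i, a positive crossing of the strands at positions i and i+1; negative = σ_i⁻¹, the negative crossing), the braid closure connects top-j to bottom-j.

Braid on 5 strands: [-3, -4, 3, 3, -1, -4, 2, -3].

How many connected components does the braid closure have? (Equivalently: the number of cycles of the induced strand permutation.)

Track the strand permutation on 5 strands, starting from identity.
  step 1: s3^-1 swaps positions 3,4 -> [1 2 4 3 5]
  step 2: s4^-1 swaps positions 4,5 -> [1 2 4 5 3]
  step 3: s3 swaps positions 3,4 -> [1 2 5 4 3]
  step 4: s3 swaps positions 3,4 -> [1 2 4 5 3]
  step 5: s1^-1 swaps positions 1,2 -> [2 1 4 5 3]
  step 6: s4^-1 swaps positions 4,5 -> [2 1 4 3 5]
  step 7: s2 swaps positions 2,3 -> [2 4 1 3 5]
  step 8: s3^-1 swaps positions 3,4 -> [2 4 3 1 5]
Final permutation (position -> original strand): [2 4 3 1 5]
Closure components = cycle count of this permutation = 3.

Answer: 3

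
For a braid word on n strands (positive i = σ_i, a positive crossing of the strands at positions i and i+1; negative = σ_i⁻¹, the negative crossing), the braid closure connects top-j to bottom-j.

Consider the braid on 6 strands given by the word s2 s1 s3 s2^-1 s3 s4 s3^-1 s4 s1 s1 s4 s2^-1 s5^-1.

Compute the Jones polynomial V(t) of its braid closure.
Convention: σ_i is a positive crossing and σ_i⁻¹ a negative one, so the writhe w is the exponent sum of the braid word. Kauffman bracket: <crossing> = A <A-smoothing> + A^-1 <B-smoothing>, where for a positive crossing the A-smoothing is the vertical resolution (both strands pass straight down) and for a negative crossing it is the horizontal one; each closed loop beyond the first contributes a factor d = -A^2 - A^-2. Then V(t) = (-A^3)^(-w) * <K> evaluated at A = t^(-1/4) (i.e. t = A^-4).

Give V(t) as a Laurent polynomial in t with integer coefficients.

t^10 - 2*t^9 + 2*t^8 - 4*t^7 + 4*t^6 - 3*t^5 + 3*t^4 - t^3 + t^2

Derivation:
The presented braid s2 s1 s3 s2^-1 s3 s4 s3^-1 s4 s1 s1 s4 s2^-1 s5^-1 on 6 strands reduces by inverse Markov moves (closure unchanged at each step):
  Destabilize: the word has the form β·s5^-1 where s5^-1 occurs only as the final letter (β ∈ B_5); drop it and the last strand → 5 strands.
  Deconjugate: the word is γ·β·γ⁻¹ with γ = s2 (prefix) and γ⁻¹ = s2^-1 (suffix); strip both.
Reduced to β = s1 s3 s2^-1 s3 s4 s3^-1 s4 s1 s1 s4 on 5 strands, 10 crossings.
Compute on β:
Braid: s1 s3 s2^-1 s3 s4 s3^-1 s4 s1 s1 s4 on 5 strands, 10 crossings.
Writhe w = (#positive) - (#negative) = 8 - 2 = 6.
Enumerate smoothing states for the bracket polynomial. There are 2^10 = 1024 states.
Each crossing splits two ways (0=vertical, 1=horizontal). The state's weight is A^(#A-smoothings - #B-smoothings) * d^(loops - 1).
Tabulate the states by total A-exponent and number of loops L (A-exp: L × count):
  A^10: L=3 ×1
  A^8: L=2 ×6, L=4 ×4
  A^6: L=1 ×9, L=3 ×32, L=5 ×4
  A^4: L=2 ×70, L=4 ×49, L=6 ×1
  A^2: L=1 ×30, L=3 ×149, L=5 ×31
  A^0: L=2 ×99, L=4 ×144, L=6 ×9
  A^-2: L=3 ×136, L=5 ×73, L=7 ×1
  A^-4: L=4 ×101, L=6 ×19
  A^-6: L=5 ×43, L=7 ×2
  A^-8: L=6 ×10
  A^-10: L=7 ×1
Each group contributes A^e * Σ count * d^(L-1):
Powers of d = -A^2 - A^-2: d^2 = A^4 + 2 + A^-4; d^3 = -A^6 - 3*A^2 - 3*A^-2 - A^-6; d^4 = A^8 + 4*A^4 + 6 + 4*A^-4 + A^-8; d^5 = -A^10 - 5*A^6 - 10*A^2 - 10*A^-2 - 5*A^-6 - A^-10; d^6 = A^12 + 6*A^8 + 15*A^4 + 20 + 15*A^-4 + 6*A^-8 + A^-12.
  A^10 * (d^2) = A^14 + 2*A^10 + A^6
  A^8 * (6*d + 4*d^3) = -4*A^14 - 18*A^10 - 18*A^6 - 4*A^2
  A^6 * (9 + 32*d^2 + 4*d^4) = 4*A^14 + 48*A^10 + 97*A^6 + 48*A^2 + 4*A^-2
  A^4 * (70*d + 49*d^3 + d^5) = -A^14 - 54*A^10 - 227*A^6 - 227*A^2 - 54*A^-2 - A^-6
  A^2 * (30 + 149*d^2 + 31*d^4) = 31*A^10 + 273*A^6 + 514*A^2 + 273*A^-2 + 31*A^-6
  A^0 * (99*d + 144*d^3 + 9*d^5) = -9*A^10 - 189*A^6 - 621*A^2 - 621*A^-2 - 189*A^-6 - 9*A^-10
  A^-2 * (136*d^2 + 73*d^4 + d^6) = A^10 + 79*A^6 + 443*A^2 + 730*A^-2 + 443*A^-6 + 79*A^-10 + A^-14
  A^-4 * (101*d^3 + 19*d^5) = -19*A^6 - 196*A^2 - 493*A^-2 - 493*A^-6 - 196*A^-10 - 19*A^-14
  A^-6 * (43*d^4 + 2*d^6) = 2*A^6 + 55*A^2 + 202*A^-2 + 298*A^-6 + 202*A^-10 + 55*A^-14 + 2*A^-18
  A^-8 * (10*d^5) = -10*A^2 - 50*A^-2 - 100*A^-6 - 100*A^-10 - 50*A^-14 - 10*A^-18
  A^-10 * (d^6) = A^2 + 6*A^-2 + 15*A^-6 + 20*A^-10 + 15*A^-14 + 6*A^-18 + A^-22
Summing the groups: <K> = A^10 - A^6 + 3*A^2 - 3*A^-2 + 4*A^-6 - 4*A^-10 + 2*A^-14 - 2*A^-18 + A^-22
Normalise by the writhe: (-A^3)^(-w) = (-A^3)^(-6) = A^-18, so f(A) = A^-18 * <K> = A^-8 - A^-12 + 3*A^-16 - 3*A^-20 + 4*A^-24 - 4*A^-28 + 2*A^-32 - 2*A^-36 + A^-40.
Substitute A = t^(-1/4), i.e. A^e → t^(-e/4): V(t) = t^10 - 2*t^9 + 2*t^8 - 4*t^7 + 4*t^6 - 3*t^5 + 3*t^4 - t^3 + t^2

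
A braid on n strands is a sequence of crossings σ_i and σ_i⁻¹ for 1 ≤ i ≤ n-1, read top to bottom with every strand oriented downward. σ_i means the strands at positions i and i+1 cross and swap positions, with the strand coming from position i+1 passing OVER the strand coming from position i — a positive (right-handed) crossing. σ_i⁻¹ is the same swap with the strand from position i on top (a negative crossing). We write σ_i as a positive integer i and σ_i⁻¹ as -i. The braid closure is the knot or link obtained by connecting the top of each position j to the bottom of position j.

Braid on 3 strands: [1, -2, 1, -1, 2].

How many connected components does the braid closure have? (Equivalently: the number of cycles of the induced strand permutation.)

Track the strand permutation on 3 strands, starting from identity.
  step 1: s1 swaps positions 1,2 -> [2 1 3]
  step 2: s2^-1 swaps positions 2,3 -> [2 3 1]
  step 3: s1 swaps positions 1,2 -> [3 2 1]
  step 4: s1^-1 swaps positions 1,2 -> [2 3 1]
  step 5: s2 swaps positions 2,3 -> [2 1 3]
Final permutation (position -> original strand): [2 1 3]
Closure components = cycle count of this permutation = 2.

Answer: 2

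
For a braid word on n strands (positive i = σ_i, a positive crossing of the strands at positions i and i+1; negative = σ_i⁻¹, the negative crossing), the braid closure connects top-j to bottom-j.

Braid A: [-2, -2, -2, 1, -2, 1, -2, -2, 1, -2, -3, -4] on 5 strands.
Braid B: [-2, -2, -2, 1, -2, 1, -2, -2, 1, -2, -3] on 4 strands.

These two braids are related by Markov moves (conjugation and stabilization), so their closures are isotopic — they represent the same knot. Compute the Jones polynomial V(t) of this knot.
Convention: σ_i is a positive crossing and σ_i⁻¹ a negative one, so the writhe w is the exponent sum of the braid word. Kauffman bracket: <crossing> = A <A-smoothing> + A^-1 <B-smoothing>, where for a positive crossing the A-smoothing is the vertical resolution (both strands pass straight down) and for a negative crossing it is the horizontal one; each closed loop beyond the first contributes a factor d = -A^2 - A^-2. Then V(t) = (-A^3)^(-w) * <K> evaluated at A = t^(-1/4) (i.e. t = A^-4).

Markov-equivalent braids have isotopic closures, hence identical knot invariants. Strip the Markov moves from each word to reach a common short braid β, then compute V(t) once on β.
Braid A: s2^-1 s2^-1 s2^-1 s1 s2^-1 s1 s2^-1 s2^-1 s1 s2^-1 s3^-1 s4^-1 on 5 strands reduces by inverse Markov moves (closure unchanged at each step):
  Destabilize: the word has the form β·s4^-1 where s4^-1 occurs only as the final letter (β ∈ B_4); drop it and the last strand → 4 strands.
  Destabilize: the word has the form β·s3^-1 where s3^-1 occurs only as the final letter (β ∈ B_3); drop it and the last strand → 3 strands.
Reduced to β = s2^-1 s2^-1 s2^-1 s1 s2^-1 s1 s2^-1 s2^-1 s1 s2^-1 on 3 strands, 10 crossings.
Braid B: s2^-1 s2^-1 s2^-1 s1 s2^-1 s1 s2^-1 s2^-1 s1 s2^-1 s3^-1 on 4 strands reduces by inverse Markov moves (closure unchanged at each step):
  Destabilize: the word has the form β·s3^-1 where s3^-1 occurs only as the final letter (β ∈ B_3); drop it and the last strand → 3 strands.
Reduced to β = s2^-1 s2^-1 s2^-1 s1 s2^-1 s1 s2^-1 s2^-1 s1 s2^-1 on 3 strands, 10 crossings.
Both give the same β = s2^-1 s2^-1 s2^-1 s1 s2^-1 s1 s2^-1 s2^-1 s1 s2^-1 on 3 strands, so one state sum suffices:
Braid: s2^-1 s2^-1 s2^-1 s1 s2^-1 s1 s2^-1 s2^-1 s1 s2^-1 on 3 strands, 10 crossings.
Writhe w = (#positive) - (#negative) = 3 - 7 = -4.
Enumerate smoothing states for the bracket polynomial. There are 2^10 = 1024 states.
Smooth each crossing (0=||, 1=⌣⌢); contribution A^(Σ sign_k(1-2s_k)) * d^(L-1).
Tabulate the states by total A-exponent and number of loops L (A-exp: L × count):
  A^10: L=8 ×1
  A^8: L=7 ×10
  A^6: L=6 ×45
  A^4: L=5 ×119, L=7 ×1
  A^2: L=4 ×202, L=6 ×8
  A^0: L=3 ×224, L=5 ×28
  A^-2: L=2 ×156, L=4 ×53, L=6 ×1
  A^-4: L=1 ×57, L=3 ×59, L=5 ×4
  A^-6: L=2 ×38, L=4 ×7
  A^-8: L=3 ×10
  A^-10: L=4 ×1
Each group contributes A^e * Σ count * d^(L-1):
Powers of d = -A^2 - A^-2: d^2 = A^4 + 2 + A^-4; d^3 = -A^6 - 3*A^2 - 3*A^-2 - A^-6; d^4 = A^8 + 4*A^4 + 6 + 4*A^-4 + A^-8; d^5 = -A^10 - 5*A^6 - 10*A^2 - 10*A^-2 - 5*A^-6 - A^-10; d^6 = A^12 + 6*A^8 + 15*A^4 + 20 + 15*A^-4 + 6*A^-8 + A^-12; d^7 = -A^14 - 7*A^10 - 21*A^6 - 35*A^2 - 35*A^-2 - 21*A^-6 - 7*A^-10 - A^-14.
  A^10 * (d^7) = -A^24 - 7*A^20 - 21*A^16 - 35*A^12 - 35*A^8 - 21*A^4 - 7 - A^-4
  A^8 * (10*d^6) = 10*A^20 + 60*A^16 + 150*A^12 + 200*A^8 + 150*A^4 + 60 + 10*A^-4
  A^6 * (45*d^5) = -45*A^16 - 225*A^12 - 450*A^8 - 450*A^4 - 225 - 45*A^-4
  A^4 * (119*d^4 + d^6) = A^16 + 125*A^12 + 491*A^8 + 734*A^4 + 491 + 125*A^-4 + A^-8
  A^2 * (202*d^3 + 8*d^5) = -8*A^12 - 242*A^8 - 686*A^4 - 686 - 242*A^-4 - 8*A^-8
  A^0 * (224*d^2 + 28*d^4) = 28*A^8 + 336*A^4 + 616 + 336*A^-4 + 28*A^-8
  A^-2 * (156*d + 53*d^3 + d^5) = -A^8 - 58*A^4 - 325 - 325*A^-4 - 58*A^-8 - A^-12
  A^-4 * (57 + 59*d^2 + 4*d^4) = 4*A^4 + 75 + 199*A^-4 + 75*A^-8 + 4*A^-12
  A^-6 * (38*d + 7*d^3) = -7 - 59*A^-4 - 59*A^-8 - 7*A^-12
  A^-8 * (10*d^2) = 10*A^-4 + 20*A^-8 + 10*A^-12
  A^-10 * (d^3) = -A^-4 - 3*A^-8 - 3*A^-12 - A^-16
Summing the groups: <K> = -A^24 + 3*A^20 - 5*A^16 + 7*A^12 - 9*A^8 + 9*A^4 - 8 + 7*A^-4 - 4*A^-8 + 3*A^-12 - A^-16
Normalise by the writhe: (-A^3)^(-w) = (-A^3)^(4) = A^12, so f(A) = A^12 * <K> = -A^36 + 3*A^32 - 5*A^28 + 7*A^24 - 9*A^20 + 9*A^16 - 8*A^12 + 7*A^8 - 4*A^4 + 3 - A^-4.
Substitute A = t^(-1/4), i.e. A^e → t^(-e/4): V(t) = -t + 3 - 4*t^-1 + 7*t^-2 - 8*t^-3 + 9*t^-4 - 9*t^-5 + 7*t^-6 - 5*t^-7 + 3*t^-8 - t^-9

Answer: -t + 3 - 4*t^-1 + 7*t^-2 - 8*t^-3 + 9*t^-4 - 9*t^-5 + 7*t^-6 - 5*t^-7 + 3*t^-8 - t^-9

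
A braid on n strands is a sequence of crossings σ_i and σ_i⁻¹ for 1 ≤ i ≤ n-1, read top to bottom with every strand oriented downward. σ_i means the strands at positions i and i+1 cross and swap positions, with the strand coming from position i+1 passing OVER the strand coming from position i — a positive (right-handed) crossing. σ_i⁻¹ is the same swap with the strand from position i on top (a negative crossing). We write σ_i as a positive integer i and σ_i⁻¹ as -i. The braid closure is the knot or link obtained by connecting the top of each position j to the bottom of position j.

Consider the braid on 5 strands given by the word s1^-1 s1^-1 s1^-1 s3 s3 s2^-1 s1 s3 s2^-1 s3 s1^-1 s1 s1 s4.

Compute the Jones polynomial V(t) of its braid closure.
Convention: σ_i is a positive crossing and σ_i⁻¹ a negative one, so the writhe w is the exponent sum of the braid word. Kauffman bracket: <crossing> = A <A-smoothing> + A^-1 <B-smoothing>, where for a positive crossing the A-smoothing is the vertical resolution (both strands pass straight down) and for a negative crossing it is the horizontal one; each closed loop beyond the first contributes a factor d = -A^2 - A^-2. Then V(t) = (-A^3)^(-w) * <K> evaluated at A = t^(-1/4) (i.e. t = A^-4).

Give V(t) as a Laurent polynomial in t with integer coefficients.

t^5 - 2*t^4 + 3*t^3 - 3*t^2 + 3*t - 3 + 2*t^-1 - t^-2 + t^-3

Derivation:
The presented braid s1^-1 s1^-1 s1^-1 s3 s3 s2^-1 s1 s3 s2^-1 s3 s1^-1 s1 s1 s4 on 5 strands reduces by inverse Markov moves (closure unchanged at each step):
  Destabilize: the word has the form β·s4 where s4 occurs only as the final letter (β ∈ B_4); drop it and the last strand → 4 strands.
  Deconjugate: the word is γ·β·γ⁻¹ with γ = s1^-1 s1^-1 (prefix) and γ⁻¹ = s1 s1 (suffix); strip both.
Reduced to β = s1^-1 s3 s3 s2^-1 s1 s3 s2^-1 s3 s1^-1 on 4 strands, 9 crossings.
Compute on β:
Braid: s1^-1 s3 s3 s2^-1 s1 s3 s2^-1 s3 s1^-1 on 4 strands, 9 crossings.
Writhe w = (#positive) - (#negative) = 5 - 4 = 1.
Computing the Kauffman bracket via state sum. There are 2^9 = 512 states.
Each crossing splits two ways (0=vertical, 1=horizontal). The state's weight is A^(#A-smoothings - #B-smoothings) * d^(loops - 1).
Tabulate the states by total A-exponent and number of loops L (A-exp: L × count):
  A^9: L=4 ×1
  A^7: L=3 ×9
  A^5: L=2 ×29, L=4 ×7
  A^3: L=1 ×30, L=3 ×52, L=5 ×2
  A^1: L=2 ×83, L=4 ×43
  A^-1: L=1 ×11, L=3 ×93, L=5 ×22
  A^-3: L=2 ×19, L=4 ×58, L=6 ×7
  A^-5: L=3 ×15, L=5 ×20, L=7 ×1
  A^-7: L=4 ×6, L=6 ×3
  A^-9: L=5 ×1
Each group contributes A^e * Σ count * d^(L-1):
Powers of d = -A^2 - A^-2: d^2 = A^4 + 2 + A^-4; d^3 = -A^6 - 3*A^2 - 3*A^-2 - A^-6; d^4 = A^8 + 4*A^4 + 6 + 4*A^-4 + A^-8; d^5 = -A^10 - 5*A^6 - 10*A^2 - 10*A^-2 - 5*A^-6 - A^-10; d^6 = A^12 + 6*A^8 + 15*A^4 + 20 + 15*A^-4 + 6*A^-8 + A^-12.
  A^9 * (d^3) = -A^15 - 3*A^11 - 3*A^7 - A^3
  A^7 * (9*d^2) = 9*A^11 + 18*A^7 + 9*A^3
  A^5 * (29*d + 7*d^3) = -7*A^11 - 50*A^7 - 50*A^3 - 7*A^-1
  A^3 * (30 + 52*d^2 + 2*d^4) = 2*A^11 + 60*A^7 + 146*A^3 + 60*A^-1 + 2*A^-5
  A^1 * (83*d + 43*d^3) = -43*A^7 - 212*A^3 - 212*A^-1 - 43*A^-5
  A^-1 * (11 + 93*d^2 + 22*d^4) = 22*A^7 + 181*A^3 + 329*A^-1 + 181*A^-5 + 22*A^-9
  A^-3 * (19*d + 58*d^3 + 7*d^5) = -7*A^7 - 93*A^3 - 263*A^-1 - 263*A^-5 - 93*A^-9 - 7*A^-13
  A^-5 * (15*d^2 + 20*d^4 + d^6) = A^7 + 26*A^3 + 110*A^-1 + 170*A^-5 + 110*A^-9 + 26*A^-13 + A^-17
  A^-7 * (6*d^3 + 3*d^5) = -3*A^3 - 21*A^-1 - 48*A^-5 - 48*A^-9 - 21*A^-13 - 3*A^-17
  A^-9 * (d^4) = A^-1 + 4*A^-5 + 6*A^-9 + 4*A^-13 + A^-17
Summing the groups: <K> = -A^15 + A^11 - 2*A^7 + 3*A^3 - 3*A^-1 + 3*A^-5 - 3*A^-9 + 2*A^-13 - A^-17
Normalise by the writhe: (-A^3)^(-w) = (-A^3)^(-1) = -A^-3, so f(A) = -A^-3 * <K> = A^12 - A^8 + 2*A^4 - 3 + 3*A^-4 - 3*A^-8 + 3*A^-12 - 2*A^-16 + A^-20.
Substitute A = t^(-1/4), i.e. A^e → t^(-e/4): V(t) = t^5 - 2*t^4 + 3*t^3 - 3*t^2 + 3*t - 3 + 2*t^-1 - t^-2 + t^-3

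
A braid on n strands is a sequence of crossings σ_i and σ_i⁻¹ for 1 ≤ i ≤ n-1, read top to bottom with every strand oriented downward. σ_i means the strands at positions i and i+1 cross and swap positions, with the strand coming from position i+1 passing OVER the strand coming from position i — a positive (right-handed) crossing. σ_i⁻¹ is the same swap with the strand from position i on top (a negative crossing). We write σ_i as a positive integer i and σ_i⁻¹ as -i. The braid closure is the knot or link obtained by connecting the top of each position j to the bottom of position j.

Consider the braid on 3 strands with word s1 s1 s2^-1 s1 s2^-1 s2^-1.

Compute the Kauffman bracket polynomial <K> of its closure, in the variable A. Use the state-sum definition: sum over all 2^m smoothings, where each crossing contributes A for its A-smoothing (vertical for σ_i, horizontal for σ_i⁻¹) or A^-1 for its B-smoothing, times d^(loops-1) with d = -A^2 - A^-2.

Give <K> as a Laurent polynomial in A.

Braid: s1 s1 s2^-1 s1 s2^-1 s2^-1 on 3 strands, 6 crossings.
Writhe w = (#positive) - (#negative) = 3 - 3 = 0.
Computing the Kauffman bracket via state sum. There are 2^6 = 64 states.
Each crossing splits two ways (0=vertical, 1=horizontal). The state's weight is A^(#A-smoothings - #B-smoothings) * d^(loops - 1).
Tabulate the states by total A-exponent and number of loops L (A-exp: L × count):
  A^6: L=4 ×1
  A^4: L=3 ×6
  A^2: L=2 ×14, L=4 ×1
  A^0: L=1 ×13, L=3 ×7
  A^-2: L=2 ×14, L=4 ×1
  A^-4: L=3 ×6
  A^-6: L=4 ×1
Each group contributes A^e * Σ count * d^(L-1):
Powers of d = -A^2 - A^-2: d^2 = A^4 + 2 + A^-4; d^3 = -A^6 - 3*A^2 - 3*A^-2 - A^-6.
  A^6 * (d^3) = -A^12 - 3*A^8 - 3*A^4 - 1
  A^4 * (6*d^2) = 6*A^8 + 12*A^4 + 6
  A^2 * (14*d + d^3) = -A^8 - 17*A^4 - 17 - A^-4
  A^0 * (13 + 7*d^2) = 7*A^4 + 27 + 7*A^-4
  A^-2 * (14*d + d^3) = -A^4 - 17 - 17*A^-4 - A^-8
  A^-4 * (6*d^2) = 6 + 12*A^-4 + 6*A^-8
  A^-6 * (d^3) = -1 - 3*A^-4 - 3*A^-8 - A^-12
Summing the groups: <K> = -A^12 + 2*A^8 - 2*A^4 + 3 - 2*A^-4 + 2*A^-8 - A^-12

Answer: -A^12 + 2*A^8 - 2*A^4 + 3 - 2*A^-4 + 2*A^-8 - A^-12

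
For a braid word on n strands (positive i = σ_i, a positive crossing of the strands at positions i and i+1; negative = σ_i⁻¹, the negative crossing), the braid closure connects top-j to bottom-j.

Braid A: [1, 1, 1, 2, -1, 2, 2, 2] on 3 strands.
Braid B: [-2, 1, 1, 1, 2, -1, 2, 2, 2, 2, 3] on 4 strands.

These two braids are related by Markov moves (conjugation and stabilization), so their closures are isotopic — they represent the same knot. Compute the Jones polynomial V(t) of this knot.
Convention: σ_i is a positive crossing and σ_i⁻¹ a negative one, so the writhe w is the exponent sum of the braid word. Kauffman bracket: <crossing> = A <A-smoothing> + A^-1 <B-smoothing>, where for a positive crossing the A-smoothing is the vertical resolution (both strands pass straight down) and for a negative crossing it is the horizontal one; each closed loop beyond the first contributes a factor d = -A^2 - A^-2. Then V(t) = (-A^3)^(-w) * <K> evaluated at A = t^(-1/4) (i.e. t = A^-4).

-t^9 + 2*t^8 - 3*t^7 + 3*t^6 - 3*t^5 + 3*t^4 - t^3 + t^2

Derivation:
Markov-equivalent braids have isotopic closures, hence identical knot invariants. Strip the Markov moves from each word to reach a common short braid β, then compute V(t) once on β.
Braid A: s1 s1 s1 s2 s1^-1 s2 s2 s2 on 3 strands has no conjugating prefix/suffix or stabilization to strip; take β = s1 s1 s1 s2 s1^-1 s2 s2 s2.
Braid B: s2^-1 s1 s1 s1 s2 s1^-1 s2 s2 s2 s2 s3 on 4 strands reduces by inverse Markov moves (closure unchanged at each step):
  Destabilize: the word has the form β·s3 where s3 occurs only as the final letter (β ∈ B_3); drop it and the last strand → 3 strands.
  Deconjugate: the word is γ·β·γ⁻¹ with γ = s2^-1 (prefix) and γ⁻¹ = s2 (suffix); strip both.
Reduced to β = s1 s1 s1 s2 s1^-1 s2 s2 s2 on 3 strands, 8 crossings.
Both give the same β = s1 s1 s1 s2 s1^-1 s2 s2 s2 on 3 strands, so one state sum suffices:
Braid: s1 s1 s1 s2 s1^-1 s2 s2 s2 on 3 strands, 8 crossings.
Writhe w = (#positive) - (#negative) = 7 - 1 = 6.
Enumerate smoothing states for the bracket polynomial. There are 2^8 = 256 states.
For each crossing: s=0 is the vertical smoothing, s=1 horizontal. Crossing k contributes A^(sign_k * (1 - 2*s_k)); loop factor d = -A^2 - A^-2.
Tabulate the states by total A-exponent and number of loops L (A-exp: L × count):
  A^8: L=2 ×1
  A^6: L=1 ×4, L=3 ×4
  A^4: L=2 ×25, L=4 ×3
  A^2: L=1 ×21, L=3 ×34, L=5 ×1
  A^0: L=2 ×48, L=4 ×22
  A^-2: L=3 ×49, L=5 ×7
  A^-4: L=4 ×27, L=6 ×1
  A^-6: L=5 ×8
  A^-8: L=6 ×1
Each group contributes A^e * Σ count * d^(L-1):
Powers of d = -A^2 - A^-2: d^2 = A^4 + 2 + A^-4; d^3 = -A^6 - 3*A^2 - 3*A^-2 - A^-6; d^4 = A^8 + 4*A^4 + 6 + 4*A^-4 + A^-8; d^5 = -A^10 - 5*A^6 - 10*A^2 - 10*A^-2 - 5*A^-6 - A^-10.
  A^8 * (d) = -A^10 - A^6
  A^6 * (4 + 4*d^2) = 4*A^10 + 12*A^6 + 4*A^2
  A^4 * (25*d + 3*d^3) = -3*A^10 - 34*A^6 - 34*A^2 - 3*A^-2
  A^2 * (21 + 34*d^2 + d^4) = A^10 + 38*A^6 + 95*A^2 + 38*A^-2 + A^-6
  A^0 * (48*d + 22*d^3) = -22*A^6 - 114*A^2 - 114*A^-2 - 22*A^-6
  A^-2 * (49*d^2 + 7*d^4) = 7*A^6 + 77*A^2 + 140*A^-2 + 77*A^-6 + 7*A^-10
  A^-4 * (27*d^3 + d^5) = -A^6 - 32*A^2 - 91*A^-2 - 91*A^-6 - 32*A^-10 - A^-14
  A^-6 * (8*d^4) = 8*A^2 + 32*A^-2 + 48*A^-6 + 32*A^-10 + 8*A^-14
  A^-8 * (d^5) = -A^2 - 5*A^-2 - 10*A^-6 - 10*A^-10 - 5*A^-14 - A^-18
Summing the groups: <K> = A^10 - A^6 + 3*A^2 - 3*A^-2 + 3*A^-6 - 3*A^-10 + 2*A^-14 - A^-18
Normalise by the writhe: (-A^3)^(-w) = (-A^3)^(-6) = A^-18, so f(A) = A^-18 * <K> = A^-8 - A^-12 + 3*A^-16 - 3*A^-20 + 3*A^-24 - 3*A^-28 + 2*A^-32 - A^-36.
Substitute A = t^(-1/4), i.e. A^e → t^(-e/4): V(t) = -t^9 + 2*t^8 - 3*t^7 + 3*t^6 - 3*t^5 + 3*t^4 - t^3 + t^2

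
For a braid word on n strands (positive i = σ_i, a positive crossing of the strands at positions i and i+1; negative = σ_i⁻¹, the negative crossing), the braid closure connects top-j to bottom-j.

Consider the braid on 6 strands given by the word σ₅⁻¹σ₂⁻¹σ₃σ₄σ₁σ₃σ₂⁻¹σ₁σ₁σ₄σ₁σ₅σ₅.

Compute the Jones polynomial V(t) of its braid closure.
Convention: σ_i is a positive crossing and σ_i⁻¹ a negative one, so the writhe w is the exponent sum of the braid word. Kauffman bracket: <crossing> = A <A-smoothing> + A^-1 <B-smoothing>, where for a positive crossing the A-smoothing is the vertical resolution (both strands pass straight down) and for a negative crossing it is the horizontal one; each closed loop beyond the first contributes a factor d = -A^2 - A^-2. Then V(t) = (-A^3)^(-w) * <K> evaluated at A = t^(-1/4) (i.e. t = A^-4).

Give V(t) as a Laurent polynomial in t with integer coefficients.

The presented braid s5^-1 s2^-1 s3 s4 s1 s3 s2^-1 s1 s1 s4 s1 s5 s5 on 6 strands reduces by inverse Markov moves (closure unchanged at each step):
  Deconjugate: the word is γ·β·γ⁻¹ with γ = s5^-1 (prefix) and γ⁻¹ = s5 (suffix); strip both.
  Destabilize: the word has the form β·s5 where s5 occurs only as the final letter (β ∈ B_5); drop it and the last strand → 5 strands.
Reduced to β = s2^-1 s3 s4 s1 s3 s2^-1 s1 s1 s4 s1 on 5 strands, 10 crossings.
Compute on β:
Braid: s2^-1 s3 s4 s1 s3 s2^-1 s1 s1 s4 s1 on 5 strands, 10 crossings.
Writhe w = (#positive) - (#negative) = 8 - 2 = 6.
Enumerate smoothing states for the bracket polynomial. There are 2^10 = 1024 states.
Smooth each crossing (0=||, 1=⌣⌢); contribution A^(Σ sign_k(1-2s_k)) * d^(L-1).
Tabulate the states by total A-exponent and number of loops L (A-exp: L × count):
  A^10: L=5 ×1
  A^8: L=4 ×10
  A^6: L=3 ×39, L=5 ×6
  A^4: L=2 ×68, L=4 ×51, L=6 ×1
  A^2: L=1 ×44, L=3 ×139, L=5 ×27
  A^0: L=2 ×126, L=4 ×118, L=6 ×8
  A^-2: L=1 ×11, L=3 ×140, L=5 ×58, L=7 ×1
  A^-4: L=2 ×19, L=4 ×85, L=6 ×16
  A^-6: L=3 ×15, L=5 ×28, L=7 ×2
  A^-8: L=4 ×6, L=6 ×4
  A^-10: L=5 ×1
Each group contributes A^e * Σ count * d^(L-1):
Powers of d = -A^2 - A^-2: d^2 = A^4 + 2 + A^-4; d^3 = -A^6 - 3*A^2 - 3*A^-2 - A^-6; d^4 = A^8 + 4*A^4 + 6 + 4*A^-4 + A^-8; d^5 = -A^10 - 5*A^6 - 10*A^2 - 10*A^-2 - 5*A^-6 - A^-10; d^6 = A^12 + 6*A^8 + 15*A^4 + 20 + 15*A^-4 + 6*A^-8 + A^-12.
  A^10 * (d^4) = A^18 + 4*A^14 + 6*A^10 + 4*A^6 + A^2
  A^8 * (10*d^3) = -10*A^14 - 30*A^10 - 30*A^6 - 10*A^2
  A^6 * (39*d^2 + 6*d^4) = 6*A^14 + 63*A^10 + 114*A^6 + 63*A^2 + 6*A^-2
  A^4 * (68*d + 51*d^3 + d^5) = -A^14 - 56*A^10 - 231*A^6 - 231*A^2 - 56*A^-2 - A^-6
  A^2 * (44 + 139*d^2 + 27*d^4) = 27*A^10 + 247*A^6 + 484*A^2 + 247*A^-2 + 27*A^-6
  A^0 * (126*d + 118*d^3 + 8*d^5) = -8*A^10 - 158*A^6 - 560*A^2 - 560*A^-2 - 158*A^-6 - 8*A^-10
  A^-2 * (11 + 140*d^2 + 58*d^4 + d^6) = A^10 + 64*A^6 + 387*A^2 + 659*A^-2 + 387*A^-6 + 64*A^-10 + A^-14
  A^-4 * (19*d + 85*d^3 + 16*d^5) = -16*A^6 - 165*A^2 - 434*A^-2 - 434*A^-6 - 165*A^-10 - 16*A^-14
  A^-6 * (15*d^2 + 28*d^4 + 2*d^6) = 2*A^6 + 40*A^2 + 157*A^-2 + 238*A^-6 + 157*A^-10 + 40*A^-14 + 2*A^-18
  A^-8 * (6*d^3 + 4*d^5) = -4*A^2 - 26*A^-2 - 58*A^-6 - 58*A^-10 - 26*A^-14 - 4*A^-18
  A^-10 * (d^4) = A^-2 + 4*A^-6 + 6*A^-10 + 4*A^-14 + A^-18
Summing the groups: <K> = A^18 - A^14 + 3*A^10 - 4*A^6 + 5*A^2 - 6*A^-2 + 5*A^-6 - 4*A^-10 + 3*A^-14 - A^-18
Normalise by the writhe: (-A^3)^(-w) = (-A^3)^(-6) = A^-18, so f(A) = A^-18 * <K> = 1 - A^-4 + 3*A^-8 - 4*A^-12 + 5*A^-16 - 6*A^-20 + 5*A^-24 - 4*A^-28 + 3*A^-32 - A^-36.
Substitute A = t^(-1/4), i.e. A^e → t^(-e/4): V(t) = -t^9 + 3*t^8 - 4*t^7 + 5*t^6 - 6*t^5 + 5*t^4 - 4*t^3 + 3*t^2 - t + 1

Answer: -t^9 + 3*t^8 - 4*t^7 + 5*t^6 - 6*t^5 + 5*t^4 - 4*t^3 + 3*t^2 - t + 1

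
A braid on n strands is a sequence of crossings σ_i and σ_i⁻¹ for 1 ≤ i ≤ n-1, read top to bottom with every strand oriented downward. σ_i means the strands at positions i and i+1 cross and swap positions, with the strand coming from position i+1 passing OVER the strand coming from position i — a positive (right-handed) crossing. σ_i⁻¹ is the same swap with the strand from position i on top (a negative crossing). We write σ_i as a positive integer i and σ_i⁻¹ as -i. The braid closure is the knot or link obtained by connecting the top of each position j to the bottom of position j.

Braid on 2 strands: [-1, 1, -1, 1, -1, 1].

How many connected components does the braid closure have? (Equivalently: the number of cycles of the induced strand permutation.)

2

Derivation:
Track the strand permutation on 2 strands, starting from identity.
  step 1: s1^-1 swaps positions 1,2 -> [2 1]
  step 2: s1 swaps positions 1,2 -> [1 2]
  step 3: s1^-1 swaps positions 1,2 -> [2 1]
  step 4: s1 swaps positions 1,2 -> [1 2]
  step 5: s1^-1 swaps positions 1,2 -> [2 1]
  step 6: s1 swaps positions 1,2 -> [1 2]
Final permutation (position -> original strand): [1 2]
Closure components = cycle count of this permutation = 2.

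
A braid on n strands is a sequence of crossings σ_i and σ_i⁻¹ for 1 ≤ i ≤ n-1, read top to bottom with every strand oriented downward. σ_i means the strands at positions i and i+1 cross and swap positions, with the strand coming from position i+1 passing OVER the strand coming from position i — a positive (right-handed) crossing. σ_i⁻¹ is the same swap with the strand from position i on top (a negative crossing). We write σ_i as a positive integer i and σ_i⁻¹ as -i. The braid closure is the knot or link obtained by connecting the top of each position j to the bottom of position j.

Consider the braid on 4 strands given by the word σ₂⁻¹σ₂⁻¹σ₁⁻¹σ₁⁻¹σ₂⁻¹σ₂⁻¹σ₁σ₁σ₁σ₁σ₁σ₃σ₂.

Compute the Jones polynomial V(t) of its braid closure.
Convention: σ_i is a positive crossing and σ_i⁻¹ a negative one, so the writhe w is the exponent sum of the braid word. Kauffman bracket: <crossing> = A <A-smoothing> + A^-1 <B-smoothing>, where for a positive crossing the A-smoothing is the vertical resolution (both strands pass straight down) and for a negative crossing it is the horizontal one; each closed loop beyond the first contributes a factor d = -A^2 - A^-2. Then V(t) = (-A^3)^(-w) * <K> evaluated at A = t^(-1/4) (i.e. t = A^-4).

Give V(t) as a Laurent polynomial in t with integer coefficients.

The presented braid s2^-1 s2^-1 s1^-1 s1^-1 s2^-1 s2^-1 s1 s1 s1 s1 s1 s3 s2 on 4 strands reduces by inverse Markov moves (closure unchanged at each step):
  Deconjugate: the word is γ·β·γ⁻¹ with γ = s2^-1 (prefix) and γ⁻¹ = s2 (suffix); strip both.
  Destabilize: the word has the form β·s3 where s3 occurs only as the final letter (β ∈ B_3); drop it and the last strand → 3 strands.
Reduced to β = s2^-1 s1^-1 s1^-1 s2^-1 s2^-1 s1 s1 s1 s1 s1 on 3 strands, 10 crossings.
Compute on β:
Braid: s2^-1 s1^-1 s1^-1 s2^-1 s2^-1 s1 s1 s1 s1 s1 on 3 strands, 10 crossings.
Writhe w = (#positive) - (#negative) = 5 - 5 = 0.
State-sum expansion of <K>. There are 2^10 = 1024 states.
Smooth each crossing (0=||, 1=⌣⌢); contribution A^(Σ sign_k(1-2s_k)) * d^(L-1).
Tabulate the states by total A-exponent and number of loops L (A-exp: L × count):
  A^10: L=4 ×1
  A^8: L=3 ×10
  A^6: L=2 ×29, L=4 ×16
  A^4: L=1 ×26, L=3 ×74, L=5 ×20
  A^2: L=2 ×90, L=4 ×105, L=6 ×15
  A^0: L=1 ×15, L=3 ×141, L=5 ×90, L=7 ×6
  A^-2: L=2 ×35, L=4 ×130, L=6 ×44, L=8 ×1
  A^-4: L=3 ×40, L=5 ×69, L=7 ×11
  A^-6: L=4 ×25, L=6 ×19, L=8 ×1
  A^-8: L=5 ×8, L=7 ×2
  A^-10: L=6 ×1
Each group contributes A^e * Σ count * d^(L-1):
Powers of d = -A^2 - A^-2: d^2 = A^4 + 2 + A^-4; d^3 = -A^6 - 3*A^2 - 3*A^-2 - A^-6; d^4 = A^8 + 4*A^4 + 6 + 4*A^-4 + A^-8; d^5 = -A^10 - 5*A^6 - 10*A^2 - 10*A^-2 - 5*A^-6 - A^-10; d^6 = A^12 + 6*A^8 + 15*A^4 + 20 + 15*A^-4 + 6*A^-8 + A^-12; d^7 = -A^14 - 7*A^10 - 21*A^6 - 35*A^2 - 35*A^-2 - 21*A^-6 - 7*A^-10 - A^-14.
  A^10 * (d^3) = -A^16 - 3*A^12 - 3*A^8 - A^4
  A^8 * (10*d^2) = 10*A^12 + 20*A^8 + 10*A^4
  A^6 * (29*d + 16*d^3) = -16*A^12 - 77*A^8 - 77*A^4 - 16
  A^4 * (26 + 74*d^2 + 20*d^4) = 20*A^12 + 154*A^8 + 294*A^4 + 154 + 20*A^-4
  A^2 * (90*d + 105*d^3 + 15*d^5) = -15*A^12 - 180*A^8 - 555*A^4 - 555 - 180*A^-4 - 15*A^-8
  A^0 * (15 + 141*d^2 + 90*d^4 + 6*d^6) = 6*A^12 + 126*A^8 + 591*A^4 + 957 + 591*A^-4 + 126*A^-8 + 6*A^-12
  A^-2 * (35*d + 130*d^3 + 44*d^5 + d^7) = -A^12 - 51*A^8 - 371*A^4 - 900 - 900*A^-4 - 371*A^-8 - 51*A^-12 - A^-16
  A^-4 * (40*d^2 + 69*d^4 + 11*d^6) = 11*A^8 + 135*A^4 + 481 + 714*A^-4 + 481*A^-8 + 135*A^-12 + 11*A^-16
  A^-6 * (25*d^3 + 19*d^5 + d^7) = -A^8 - 26*A^4 - 141 - 300*A^-4 - 300*A^-8 - 141*A^-12 - 26*A^-16 - A^-20
  A^-8 * (8*d^4 + 2*d^6) = 2*A^4 + 20 + 62*A^-4 + 88*A^-8 + 62*A^-12 + 20*A^-16 + 2*A^-20
  A^-10 * (d^5) = -1 - 5*A^-4 - 10*A^-8 - 10*A^-12 - 5*A^-16 - A^-20
Summing the groups: <K> = -A^16 + A^12 - A^8 + 2*A^4 - 1 + 2*A^-4 - A^-8 + A^-12 - A^-16
Normalise by the writhe: (-A^3)^(-w) = (-A^3)^(0) = 1, so f(A) = 1 * <K> = -A^16 + A^12 - A^8 + 2*A^4 - 1 + 2*A^-4 - A^-8 + A^-12 - A^-16.
Substitute A = t^(-1/4), i.e. A^e → t^(-e/4): V(t) = -t^4 + t^3 - t^2 + 2*t - 1 + 2*t^-1 - t^-2 + t^-3 - t^-4

Answer: -t^4 + t^3 - t^2 + 2*t - 1 + 2*t^-1 - t^-2 + t^-3 - t^-4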